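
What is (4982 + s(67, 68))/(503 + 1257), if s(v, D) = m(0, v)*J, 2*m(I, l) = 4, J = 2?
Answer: 2493/880 ≈ 2.8330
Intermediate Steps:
m(I, l) = 2 (m(I, l) = (1/2)*4 = 2)
s(v, D) = 4 (s(v, D) = 2*2 = 4)
(4982 + s(67, 68))/(503 + 1257) = (4982 + 4)/(503 + 1257) = 4986/1760 = 4986*(1/1760) = 2493/880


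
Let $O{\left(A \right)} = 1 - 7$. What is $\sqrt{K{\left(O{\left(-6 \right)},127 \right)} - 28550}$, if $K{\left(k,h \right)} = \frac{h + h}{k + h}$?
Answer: $\frac{2 i \sqrt{863574}}{11} \approx 168.96 i$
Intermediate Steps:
$O{\left(A \right)} = -6$
$K{\left(k,h \right)} = \frac{2 h}{h + k}$
$\sqrt{K{\left(O{\left(-6 \right)},127 \right)} - 28550} = \sqrt{2 \cdot 127 \frac{1}{127 - 6} - 28550} = \sqrt{2 \cdot 127 \cdot \frac{1}{121} - 28550} = \sqrt{\frac{254}{121} - 28550} = \sqrt{- \frac{3454296}{121}} = \frac{2 i \sqrt{863574}}{11}$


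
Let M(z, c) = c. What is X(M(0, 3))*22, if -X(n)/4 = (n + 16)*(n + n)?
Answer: -10032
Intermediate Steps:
X(n) = -8*n*(16 + n) (X(n) = -4*(n + 16)*(n + n) = -4*(16 + n)*2*n = -8*n*(16 + n))
X(M(0, 3))*22 = -8*3*(16 + 3)*22 = -8*3*19*22 = -456*22 = -10032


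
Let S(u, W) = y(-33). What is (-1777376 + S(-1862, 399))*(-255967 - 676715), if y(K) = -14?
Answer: 1657739659980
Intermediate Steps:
S(u, W) = -14
(-1777376 + S(-1862, 399))*(-255967 - 676715) = (-1777376 - 14)*(-255967 - 676715) = -1777390*(-932682) = 1657739659980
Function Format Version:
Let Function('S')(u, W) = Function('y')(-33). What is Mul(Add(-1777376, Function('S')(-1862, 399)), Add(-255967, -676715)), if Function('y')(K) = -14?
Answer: 1657739659980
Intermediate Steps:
Function('S')(u, W) = -14
Mul(Add(-1777376, Function('S')(-1862, 399)), Add(-255967, -676715)) = Mul(Add(-1777376, -14), Add(-255967, -676715)) = Mul(-1777390, -932682) = 1657739659980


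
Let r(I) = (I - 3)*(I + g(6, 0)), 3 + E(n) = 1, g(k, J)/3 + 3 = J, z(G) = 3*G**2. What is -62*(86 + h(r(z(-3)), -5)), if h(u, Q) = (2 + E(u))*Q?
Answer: -5332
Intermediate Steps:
g(k, J) = -9 + 3*J
E(n) = -2 (E(n) = -3 + 1 = -2)
r(I) = (-9 + I)*(-3 + I) (r(I) = (I - 3)*(I + (-9 + 3*0)) = (-3 + I)*(I + (-9 + 0)) = (-3 + I)*(I - 9) = (-3 + I)*(-9 + I) = (-9 + I)*(-3 + I))
h(u, Q) = 0 (h(u, Q) = (2 - 2)*Q = 0*Q = 0)
-62*(86 + h(r(z(-3)), -5)) = -62*(86 + 0) = -62*86 = -5332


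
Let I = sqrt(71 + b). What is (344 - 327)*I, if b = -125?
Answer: 51*I*sqrt(6) ≈ 124.92*I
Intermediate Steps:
I = 3*I*sqrt(6) (I = sqrt(71 - 125) = sqrt(-54) = 3*I*sqrt(6) ≈ 7.3485*I)
(344 - 327)*I = (344 - 327)*(3*I*sqrt(6)) = 17*(3*I*sqrt(6)) = 51*I*sqrt(6)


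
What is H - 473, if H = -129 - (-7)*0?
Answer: -602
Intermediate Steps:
H = -129 (H = -129 - 1*0 = -129 + 0 = -129)
H - 473 = -129 - 473 = -602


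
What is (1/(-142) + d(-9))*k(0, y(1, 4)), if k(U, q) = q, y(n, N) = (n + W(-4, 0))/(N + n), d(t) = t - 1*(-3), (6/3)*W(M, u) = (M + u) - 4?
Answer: 2559/710 ≈ 3.6042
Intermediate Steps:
W(M, u) = -2 + M/2 + u/2 (W(M, u) = ((M + u) - 4)/2 = (-4 + M + u)/2 = -2 + M/2 + u/2)
d(t) = 3 + t (d(t) = t + 3 = 3 + t)
y(n, N) = (-4 + n)/(N + n) (y(n, N) = (n + (-2 + (½)*(-4) + (½)*0))/(N + n) = (n + (-2 - 2 + 0))/(N + n) = (n - 4)/(N + n) = (-4 + n)/(N + n))
(1/(-142) + d(-9))*k(0, y(1, 4)) = (1/(-142) + (3 - 9))*((-4 + 1)/(4 + 1)) = (-1/142 - 6)*(-3/5) = -853*(-3)/710 = -853/142*(-⅗) = 2559/710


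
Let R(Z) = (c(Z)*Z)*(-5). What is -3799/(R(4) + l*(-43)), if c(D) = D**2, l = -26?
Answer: -3799/798 ≈ -4.7607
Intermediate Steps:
R(Z) = -5*Z**3 (R(Z) = (Z**2*Z)*(-5) = Z**3*(-5) = -5*Z**3)
-3799/(R(4) + l*(-43)) = -3799/(-5*4**3 - 26*(-43)) = -3799/(-5*64 + 1118) = -3799/(-320 + 1118) = -3799/798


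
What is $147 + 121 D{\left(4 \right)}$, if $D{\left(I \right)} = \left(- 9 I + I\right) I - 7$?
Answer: $-16188$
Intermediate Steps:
$D{\left(I \right)} = -7 - 8 I^{2}$ ($D{\left(I \right)} = - 8 I I - 7 = - 8 I^{2} - 7 = -7 - 8 I^{2}$)
$147 + 121 D{\left(4 \right)} = 147 + 121 \left(-7 - 8 \cdot 4^{2}\right) = 147 + 121 \left(-7 - 128\right) = 147 + 121 \left(-135\right) = 147 - 16335 = -16188$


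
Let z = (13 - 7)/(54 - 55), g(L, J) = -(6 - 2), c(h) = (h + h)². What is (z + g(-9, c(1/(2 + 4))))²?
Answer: 100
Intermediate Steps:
c(h) = 4*h² (c(h) = (2*h)² = 4*h²)
g(L, J) = -4 (g(L, J) = -1*4 = -4)
z = -6 (z = 6/(-1) = 6*(-1) = -6)
(z + g(-9, c(1/(2 + 4))))² = (-6 - 4)² = (-10)² = 100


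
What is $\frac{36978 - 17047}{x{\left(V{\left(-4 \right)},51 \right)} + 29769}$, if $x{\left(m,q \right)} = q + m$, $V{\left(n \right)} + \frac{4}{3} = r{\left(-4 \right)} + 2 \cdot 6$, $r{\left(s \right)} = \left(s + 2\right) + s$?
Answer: $\frac{59793}{89474} \approx 0.66827$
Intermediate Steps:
$r{\left(s \right)} = 2 + 2 s$ ($r{\left(s \right)} = \left(2 + s\right) + s = 2 + 2 s$)
$V{\left(n \right)} = \frac{14}{3}$ ($V{\left(n \right)} = - \frac{4}{3} + \left(\left(2 + 2 \left(-4\right)\right) + 2 \cdot 6\right) = - \frac{4}{3} + \left(\left(2 - 8\right) + 12\right) = - \frac{4}{3} + \left(-6 + 12\right) = - \frac{4}{3} + 6 = \frac{14}{3}$)
$x{\left(m,q \right)} = m + q$
$\frac{36978 - 17047}{x{\left(V{\left(-4 \right)},51 \right)} + 29769} = \frac{36978 - 17047}{\left(\frac{14}{3} + 51\right) + 29769} = \frac{19931}{\frac{167}{3} + 29769} = \frac{19931}{\frac{89474}{3}} = 19931 \cdot \frac{3}{89474} = \frac{59793}{89474}$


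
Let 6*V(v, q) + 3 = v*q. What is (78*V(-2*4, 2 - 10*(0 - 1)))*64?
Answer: -82368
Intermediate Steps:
V(v, q) = -1/2 + q*v/6 (V(v, q) = -1/2 + (v*q)/6 = -1/2 + (q*v)/6 = -1/2 + q*v/6)
(78*V(-2*4, 2 - 10*(0 - 1)))*64 = (78*(-1/2 + (2 - 10*(0 - 1))*(-2*4)/6))*64 = (78*(-1/2 + (1/6)*(2 - 10*(-1))*(-8)))*64 = (78*(-1/2 + (1/6)*(2 - 2*(-5))*(-8)))*64 = (78*(-1/2 + (1/6)*(2 + 10)*(-8)))*64 = (78*(-1/2 + (1/6)*12*(-8)))*64 = (78*(-1/2 - 16))*64 = (78*(-33/2))*64 = -1287*64 = -82368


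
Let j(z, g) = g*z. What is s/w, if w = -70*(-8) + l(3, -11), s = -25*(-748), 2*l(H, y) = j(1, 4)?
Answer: 9350/281 ≈ 33.274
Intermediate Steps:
l(H, y) = 2 (l(H, y) = (4*1)/2 = (½)*4 = 2)
s = 18700
w = 562 (w = -70*(-8) + 2 = 560 + 2 = 562)
s/w = 18700/562 = 18700*(1/562) = 9350/281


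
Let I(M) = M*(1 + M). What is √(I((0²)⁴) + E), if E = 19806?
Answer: √19806 ≈ 140.73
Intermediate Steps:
√(I((0²)⁴) + E) = √((0²)⁴*(1 + (0²)⁴) + 19806) = √(0⁴*(1 + 0⁴) + 19806) = √(0*(1 + 0) + 19806) = √(0*1 + 19806) = √(0 + 19806) = √19806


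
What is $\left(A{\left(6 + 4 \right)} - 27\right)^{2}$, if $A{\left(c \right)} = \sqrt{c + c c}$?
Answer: $\left(27 - \sqrt{110}\right)^{2} \approx 272.64$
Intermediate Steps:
$A{\left(c \right)} = \sqrt{c + c^{2}}$
$\left(A{\left(6 + 4 \right)} - 27\right)^{2} = \left(\sqrt{\left(6 + 4\right) \left(1 + \left(6 + 4\right)\right)} - 27\right)^{2} = \left(\sqrt{10 \left(1 + 10\right)} - 27\right)^{2} = \left(\sqrt{10 \cdot 11} - 27\right)^{2} = \left(\sqrt{110} - 27\right)^{2} = \left(-27 + \sqrt{110}\right)^{2}$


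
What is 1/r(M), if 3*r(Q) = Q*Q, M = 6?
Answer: 1/12 ≈ 0.083333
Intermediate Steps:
r(Q) = Q²/3 (r(Q) = (Q*Q)/3 = Q²/3)
1/r(M) = 1/((⅓)*6²) = 1/((⅓)*36) = 1/12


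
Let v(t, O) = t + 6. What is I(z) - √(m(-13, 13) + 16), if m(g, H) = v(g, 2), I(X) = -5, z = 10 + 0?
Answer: -8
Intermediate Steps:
z = 10
v(t, O) = 6 + t
m(g, H) = 6 + g
I(z) - √(m(-13, 13) + 16) = -5 - √((6 - 13) + 16) = -5 - √(-7 + 16) = -5 - √9 = -5 - 1*3 = -5 - 3 = -8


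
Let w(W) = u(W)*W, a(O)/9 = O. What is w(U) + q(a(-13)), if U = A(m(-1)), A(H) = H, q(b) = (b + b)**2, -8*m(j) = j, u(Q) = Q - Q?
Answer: 54756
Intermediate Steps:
u(Q) = 0
m(j) = -j/8
a(O) = 9*O
q(b) = 4*b**2 (q(b) = (2*b)**2 = 4*b**2)
U = 1/8 (U = -1/8*(-1) = 1/8 ≈ 0.12500)
w(W) = 0 (w(W) = 0*W = 0)
w(U) + q(a(-13)) = 0 + 4*(9*(-13))**2 = 0 + 4*(-117)**2 = 0 + 4*13689 = 0 + 54756 = 54756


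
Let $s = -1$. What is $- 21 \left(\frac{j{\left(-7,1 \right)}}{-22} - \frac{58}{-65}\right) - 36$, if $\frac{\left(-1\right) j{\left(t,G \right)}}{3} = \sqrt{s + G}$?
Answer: $- \frac{3558}{65} \approx -54.738$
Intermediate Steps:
$j{\left(t,G \right)} = - 3 \sqrt{-1 + G}$
$- 21 \left(\frac{j{\left(-7,1 \right)}}{-22} - \frac{58}{-65}\right) - 36 = - 21 \left(\frac{\left(-3\right) \sqrt{-1 + 1}}{-22} - \frac{58}{-65}\right) - 36 = - 21 \left(- 3 \sqrt{0} \left(- \frac{1}{22}\right) - - \frac{58}{65}\right) - 36 = - 21 \left(\left(-3\right) 0 \left(- \frac{1}{22}\right) + \frac{58}{65}\right) - 36 = - 21 \left(0 \left(- \frac{1}{22}\right) + \frac{58}{65}\right) - 36 = - 21 \left(0 + \frac{58}{65}\right) - 36 = \left(-21\right) \frac{58}{65} - 36 = - \frac{1218}{65} - 36 = - \frac{3558}{65}$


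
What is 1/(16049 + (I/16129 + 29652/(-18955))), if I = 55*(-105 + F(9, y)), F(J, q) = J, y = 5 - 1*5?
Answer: 305725195/4906005315047 ≈ 6.2317e-5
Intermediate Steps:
y = 0 (y = 5 - 5 = 0)
I = -5280 (I = 55*(-105 + 9) = 55*(-96) = -5280)
1/(16049 + (I/16129 + 29652/(-18955))) = 1/(16049 + (-5280/16129 + 29652/(-18955))) = 1/(16049 + (-5280*1/16129 + 29652*(-1/18955))) = 1/(16049 + (-5280/16129 - 29652/18955)) = 1/(16049 - 578339508/305725195) = 1/(4906005315047/305725195) = 305725195/4906005315047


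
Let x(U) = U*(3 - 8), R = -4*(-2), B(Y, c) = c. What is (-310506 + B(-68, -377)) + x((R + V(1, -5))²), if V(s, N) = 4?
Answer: -311603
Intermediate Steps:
R = 8
x(U) = -5*U (x(U) = U*(-5) = -5*U)
(-310506 + B(-68, -377)) + x((R + V(1, -5))²) = (-310506 - 377) - 5*(8 + 4)² = -310883 - 5*12² = -310883 - 5*144 = -310883 - 720 = -311603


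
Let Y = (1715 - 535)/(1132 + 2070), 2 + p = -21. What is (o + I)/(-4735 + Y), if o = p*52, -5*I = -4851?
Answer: 1807529/37900725 ≈ 0.047691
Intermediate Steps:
p = -23 (p = -2 - 21 = -23)
I = 4851/5 (I = -⅕*(-4851) = 4851/5 ≈ 970.20)
o = -1196 (o = -23*52 = -1196)
Y = 590/1601 (Y = 1180/3202 = 1180*(1/3202) = 590/1601 ≈ 0.36852)
(o + I)/(-4735 + Y) = (-1196 + 4851/5)/(-4735 + 590/1601) = -1129/(5*(-7580145/1601)) = -1129/5*(-1601/7580145) = 1807529/37900725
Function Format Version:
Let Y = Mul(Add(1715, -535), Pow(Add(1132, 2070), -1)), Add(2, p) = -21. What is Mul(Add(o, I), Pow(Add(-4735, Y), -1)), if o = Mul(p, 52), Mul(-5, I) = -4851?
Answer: Rational(1807529, 37900725) ≈ 0.047691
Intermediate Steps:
p = -23 (p = Add(-2, -21) = -23)
I = Rational(4851, 5) (I = Mul(Rational(-1, 5), -4851) = Rational(4851, 5) ≈ 970.20)
o = -1196 (o = Mul(-23, 52) = -1196)
Y = Rational(590, 1601) (Y = Mul(1180, Pow(3202, -1)) = Mul(1180, Rational(1, 3202)) = Rational(590, 1601) ≈ 0.36852)
Mul(Add(o, I), Pow(Add(-4735, Y), -1)) = Mul(Add(-1196, Rational(4851, 5)), Pow(Add(-4735, Rational(590, 1601)), -1)) = Mul(Rational(-1129, 5), Pow(Rational(-7580145, 1601), -1)) = Mul(Rational(-1129, 5), Rational(-1601, 7580145)) = Rational(1807529, 37900725)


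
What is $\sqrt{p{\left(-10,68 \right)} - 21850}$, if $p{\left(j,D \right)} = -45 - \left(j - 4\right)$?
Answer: $i \sqrt{21881} \approx 147.92 i$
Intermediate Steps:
$p{\left(j,D \right)} = -41 - j$ ($p{\left(j,D \right)} = -45 - \left(-4 + j\right) = -41 - j$)
$\sqrt{p{\left(-10,68 \right)} - 21850} = \sqrt{\left(-41 - -10\right) - 21850} = \sqrt{\left(-41 + 10\right) - 21850} = \sqrt{-31 - 21850} = \sqrt{-21881} = i \sqrt{21881}$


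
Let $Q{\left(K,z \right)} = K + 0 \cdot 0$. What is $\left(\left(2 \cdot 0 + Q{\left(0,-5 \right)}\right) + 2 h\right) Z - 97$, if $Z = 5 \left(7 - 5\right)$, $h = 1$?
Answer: $-77$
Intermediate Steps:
$Q{\left(K,z \right)} = K$ ($Q{\left(K,z \right)} = K + 0 = K$)
$Z = 10$ ($Z = 5 \cdot 2 = 10$)
$\left(\left(2 \cdot 0 + Q{\left(0,-5 \right)}\right) + 2 h\right) Z - 97 = \left(\left(2 \cdot 0 + 0\right) + 2 \cdot 1\right) 10 - 97 = \left(\left(0 + 0\right) + 2\right) 10 - 97 = \left(0 + 2\right) 10 - 97 = 2 \cdot 10 - 97 = 20 - 97 = -77$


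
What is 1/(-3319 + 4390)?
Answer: 1/1071 ≈ 0.00093371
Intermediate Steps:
1/(-3319 + 4390) = 1/1071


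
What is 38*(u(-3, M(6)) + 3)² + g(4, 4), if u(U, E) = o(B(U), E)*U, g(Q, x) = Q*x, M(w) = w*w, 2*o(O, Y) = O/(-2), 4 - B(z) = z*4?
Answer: 8566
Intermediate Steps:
B(z) = 4 - 4*z (B(z) = 4 - z*4 = 4 - 4*z)
o(O, Y) = -O/4 (o(O, Y) = (O/(-2))/2 = (O*(-½))/2 = (-O/2)/2 = -O/4)
M(w) = w²
u(U, E) = U*(-1 + U) (u(U, E) = (-(4 - 4*U)/4)*U = (-1 + U)*U = U*(-1 + U))
38*(u(-3, M(6)) + 3)² + g(4, 4) = 38*(-3*(-1 - 3) + 3)² + 4*4 = 38*(-3*(-4) + 3)² + 16 = 38*(12 + 3)² + 16 = 38*15² + 16 = 38*225 + 16 = 8550 + 16 = 8566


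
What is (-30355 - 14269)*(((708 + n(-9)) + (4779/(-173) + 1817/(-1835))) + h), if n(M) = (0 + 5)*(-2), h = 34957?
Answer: -504687364748656/317455 ≈ -1.5898e+9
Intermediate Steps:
n(M) = -10 (n(M) = 5*(-2) = -10)
(-30355 - 14269)*(((708 + n(-9)) + (4779/(-173) + 1817/(-1835))) + h) = (-30355 - 14269)*(((708 - 10) + (4779/(-173) + 1817/(-1835))) + 34957) = -44624*((698 + (4779*(-1/173) + 1817*(-1/1835))) + 34957) = -44624*((698 + (-4779/173 - 1817/1835)) + 34957) = -44624*((698 - 9083806/317455) + 34957) = -44624*(212499784/317455 + 34957) = -44624*11309774219/317455 = -504687364748656/317455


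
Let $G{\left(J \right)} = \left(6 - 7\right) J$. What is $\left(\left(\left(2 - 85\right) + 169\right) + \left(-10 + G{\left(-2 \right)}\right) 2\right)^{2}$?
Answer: $4900$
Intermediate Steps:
$G{\left(J \right)} = - J$ ($G{\left(J \right)} = \left(6 - 7\right) J = - J$)
$\left(\left(\left(2 - 85\right) + 169\right) + \left(-10 + G{\left(-2 \right)}\right) 2\right)^{2} = \left(\left(\left(2 - 85\right) + 169\right) + \left(-10 - -2\right) 2\right)^{2} = \left(\left(-83 + 169\right) + \left(-10 + 2\right) 2\right)^{2} = \left(86 - 16\right)^{2} = 70^{2} = 4900$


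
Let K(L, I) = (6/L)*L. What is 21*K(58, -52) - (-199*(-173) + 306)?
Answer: -34607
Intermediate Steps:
K(L, I) = 6
21*K(58, -52) - (-199*(-173) + 306) = 21*6 - (-199*(-173) + 306) = 126 - (34427 + 306) = 126 - 1*34733 = 126 - 34733 = -34607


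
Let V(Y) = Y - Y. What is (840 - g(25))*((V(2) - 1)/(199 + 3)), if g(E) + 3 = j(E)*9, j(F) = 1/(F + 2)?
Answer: -1264/303 ≈ -4.1716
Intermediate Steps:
j(F) = 1/(2 + F)
V(Y) = 0
g(E) = -3 + 9/(2 + E)
(840 - g(25))*((V(2) - 1)/(199 + 3)) = (840 - 3*(1 - 1*25)/(2 + 25))*((0 - 1)/(199 + 3)) = (840 - 3*(1 - 25)/27)*(-1/202) = (840 - 3*(-24)/27)*(-1*1/202) = (840 - 1*(-8/3))*(-1/202) = (840 + 8/3)*(-1/202) = (2528/3)*(-1/202) = -1264/303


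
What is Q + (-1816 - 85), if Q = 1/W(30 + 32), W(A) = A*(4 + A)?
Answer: -7778891/4092 ≈ -1901.0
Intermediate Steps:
Q = 1/4092 (Q = 1/((30 + 32)*(4 + (30 + 32))) = 1/(62*(4 + 62)) = 1/(62*66) = 1/4092 ≈ 0.00024438)
Q + (-1816 - 85) = 1/4092 + (-1816 - 85) = 1/4092 - 1901 = -7778891/4092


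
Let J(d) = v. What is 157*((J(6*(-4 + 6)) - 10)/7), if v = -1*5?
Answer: -2355/7 ≈ -336.43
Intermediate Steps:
v = -5
J(d) = -5
157*((J(6*(-4 + 6)) - 10)/7) = 157*((-5 - 10)/7) = 157*((⅐)*(-15)) = 157*(-15/7) = -2355/7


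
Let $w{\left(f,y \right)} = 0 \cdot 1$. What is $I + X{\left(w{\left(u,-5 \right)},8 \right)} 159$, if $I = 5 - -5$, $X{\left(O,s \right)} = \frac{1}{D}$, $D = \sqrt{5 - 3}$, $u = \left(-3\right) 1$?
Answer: $10 + \frac{159 \sqrt{2}}{2} \approx 122.43$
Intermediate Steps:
$u = -3$
$w{\left(f,y \right)} = 0$
$D = \sqrt{2} \approx 1.4142$
$X{\left(O,s \right)} = \frac{\sqrt{2}}{2}$ ($X{\left(O,s \right)} = \frac{1}{\sqrt{2}} = \frac{\sqrt{2}}{2}$)
$I = 10$ ($I = 5 + 5 = 10$)
$I + X{\left(w{\left(u,-5 \right)},8 \right)} 159 = 10 + \frac{\sqrt{2}}{2} \cdot 159 = 10 + \frac{159 \sqrt{2}}{2}$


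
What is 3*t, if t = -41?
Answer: -123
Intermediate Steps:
3*t = 3*(-41) = -123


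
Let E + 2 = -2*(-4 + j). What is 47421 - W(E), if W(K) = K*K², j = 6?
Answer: 47637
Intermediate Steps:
E = -6 (E = -2 - 2*(-4 + 6) = -2 - 2*2 = -2 - 4 = -6)
W(K) = K³
47421 - W(E) = 47421 - 1*(-6)³ = 47421 - 1*(-216) = 47421 + 216 = 47637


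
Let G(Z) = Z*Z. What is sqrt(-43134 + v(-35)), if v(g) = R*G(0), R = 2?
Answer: I*sqrt(43134) ≈ 207.69*I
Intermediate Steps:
G(Z) = Z**2
v(g) = 0 (v(g) = 2*0**2 = 2*0 = 0)
sqrt(-43134 + v(-35)) = sqrt(-43134 + 0) = sqrt(-43134) = I*sqrt(43134)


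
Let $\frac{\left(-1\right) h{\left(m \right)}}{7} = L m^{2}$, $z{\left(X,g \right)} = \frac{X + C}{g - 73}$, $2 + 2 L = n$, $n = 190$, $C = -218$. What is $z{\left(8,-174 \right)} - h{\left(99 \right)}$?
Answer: $\frac{1592917536}{247} \approx 6.4491 \cdot 10^{6}$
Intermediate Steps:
$L = 94$ ($L = -1 + \frac{1}{2} \cdot 190 = -1 + 95 = 94$)
$z{\left(X,g \right)} = \frac{-218 + X}{-73 + g}$ ($z{\left(X,g \right)} = \frac{X - 218}{g - 73} = \frac{-218 + X}{-73 + g}$)
$h{\left(m \right)} = - 658 m^{2}$ ($h{\left(m \right)} = - 7 \cdot 94 m^{2} = - 658 m^{2}$)
$z{\left(8,-174 \right)} - h{\left(99 \right)} = \frac{-218 + 8}{-73 - 174} - - 658 \cdot 99^{2} = \frac{1}{-247} \left(-210\right) - \left(-658\right) 9801 = \left(- \frac{1}{247}\right) \left(-210\right) - -6449058 = \frac{210}{247} + 6449058 = \frac{1592917536}{247}$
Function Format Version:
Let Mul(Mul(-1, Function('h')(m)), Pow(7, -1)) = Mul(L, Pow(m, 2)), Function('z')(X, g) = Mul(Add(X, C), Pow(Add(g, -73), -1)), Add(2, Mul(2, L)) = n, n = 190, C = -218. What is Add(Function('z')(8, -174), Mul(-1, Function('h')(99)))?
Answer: Rational(1592917536, 247) ≈ 6.4491e+6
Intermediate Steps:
L = 94 (L = Add(-1, Mul(Rational(1, 2), 190)) = Add(-1, 95) = 94)
Function('z')(X, g) = Mul(Pow(Add(-73, g), -1), Add(-218, X)) (Function('z')(X, g) = Mul(Add(X, -218), Pow(Add(g, -73), -1)) = Mul(Add(-218, X), Pow(Add(-73, g), -1)) = Mul(Pow(Add(-73, g), -1), Add(-218, X)))
Function('h')(m) = Mul(-658, Pow(m, 2)) (Function('h')(m) = Mul(-7, Mul(94, Pow(m, 2))) = Mul(-658, Pow(m, 2)))
Add(Function('z')(8, -174), Mul(-1, Function('h')(99))) = Add(Mul(Pow(Add(-73, -174), -1), Add(-218, 8)), Mul(-1, Mul(-658, Pow(99, 2)))) = Add(Mul(Pow(-247, -1), -210), Mul(-1, Mul(-658, 9801))) = Add(Mul(Rational(-1, 247), -210), Mul(-1, -6449058)) = Add(Rational(210, 247), 6449058) = Rational(1592917536, 247)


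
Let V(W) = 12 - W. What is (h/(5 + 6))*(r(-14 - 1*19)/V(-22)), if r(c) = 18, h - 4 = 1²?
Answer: 45/187 ≈ 0.24064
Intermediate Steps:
h = 5 (h = 4 + 1² = 4 + 1 = 5)
(h/(5 + 6))*(r(-14 - 1*19)/V(-22)) = (5/(5 + 6))*(18/(12 - 1*(-22))) = (5/11)*(18/(12 + 22)) = (5*(1/11))*(18/34) = 5*(18*(1/34))/11 = (5/11)*(9/17) = 45/187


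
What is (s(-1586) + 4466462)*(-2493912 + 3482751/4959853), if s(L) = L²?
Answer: -86361627763968299730/4959853 ≈ -1.7412e+13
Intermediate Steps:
(s(-1586) + 4466462)*(-2493912 + 3482751/4959853) = ((-1586)² + 4466462)*(-2493912 + 3482751/4959853) = (2515396 + 4466462)*(-2493912 + 3482751*(1/4959853)) = 6981858*(-2493912 + 3482751/4959853) = 6981858*(-12369433432185/4959853) = -86361627763968299730/4959853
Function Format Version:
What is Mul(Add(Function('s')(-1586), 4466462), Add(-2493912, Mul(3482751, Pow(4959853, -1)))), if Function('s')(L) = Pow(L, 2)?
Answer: Rational(-86361627763968299730, 4959853) ≈ -1.7412e+13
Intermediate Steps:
Mul(Add(Function('s')(-1586), 4466462), Add(-2493912, Mul(3482751, Pow(4959853, -1)))) = Mul(Add(Pow(-1586, 2), 4466462), Add(-2493912, Mul(3482751, Pow(4959853, -1)))) = Mul(Add(2515396, 4466462), Add(-2493912, Mul(3482751, Rational(1, 4959853)))) = Mul(6981858, Add(-2493912, Rational(3482751, 4959853))) = Mul(6981858, Rational(-12369433432185, 4959853)) = Rational(-86361627763968299730, 4959853)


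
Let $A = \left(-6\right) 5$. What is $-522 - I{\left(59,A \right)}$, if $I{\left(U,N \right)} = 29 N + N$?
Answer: $378$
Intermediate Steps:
$A = -30$
$I{\left(U,N \right)} = 30 N$
$-522 - I{\left(59,A \right)} = -522 - 30 \left(-30\right) = -522 - -900 = -522 + 900 = 378$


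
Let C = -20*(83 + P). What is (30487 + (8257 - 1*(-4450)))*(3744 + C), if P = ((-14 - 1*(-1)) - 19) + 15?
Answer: 104702256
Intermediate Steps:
P = -17 (P = ((-14 + 1) - 19) + 15 = (-13 - 19) + 15 = -32 + 15 = -17)
C = -1320 (C = -20*(83 - 17) = -20*66 = -1320)
(30487 + (8257 - 1*(-4450)))*(3744 + C) = (30487 + (8257 - 1*(-4450)))*(3744 - 1320) = (30487 + (8257 + 4450))*2424 = (30487 + 12707)*2424 = 43194*2424 = 104702256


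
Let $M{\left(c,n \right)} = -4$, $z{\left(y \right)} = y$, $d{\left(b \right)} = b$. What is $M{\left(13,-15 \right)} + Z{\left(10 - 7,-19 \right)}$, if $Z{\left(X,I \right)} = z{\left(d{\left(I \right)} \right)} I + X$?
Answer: $360$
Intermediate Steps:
$Z{\left(X,I \right)} = X + I^{2}$ ($Z{\left(X,I \right)} = I I + X = I^{2} + X = X + I^{2}$)
$M{\left(13,-15 \right)} + Z{\left(10 - 7,-19 \right)} = -4 + \left(\left(10 - 7\right) + \left(-19\right)^{2}\right) = -4 + \left(3 + 361\right) = -4 + 364 = 360$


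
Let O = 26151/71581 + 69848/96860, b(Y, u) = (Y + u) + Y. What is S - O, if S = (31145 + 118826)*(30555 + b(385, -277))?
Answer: 8070922027064411433/1733333915 ≈ 4.6563e+9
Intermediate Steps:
b(Y, u) = u + 2*Y
S = 4656299608 (S = (31145 + 118826)*(30555 + (-277 + 2*385)) = 149971*(30555 + (-277 + 770)) = 149971*(30555 + 493) = 149971*31048 = 4656299608)
O = 1883193887/1733333915 (O = 26151*(1/71581) + 69848*(1/96860) = 26151/71581 + 17462/24215 = 1883193887/1733333915 ≈ 1.0865)
S - O = 4656299608 - 1*1883193887/1733333915 = 4656299608 - 1883193887/1733333915 = 8070922027064411433/1733333915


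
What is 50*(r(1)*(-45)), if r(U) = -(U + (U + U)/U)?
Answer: 6750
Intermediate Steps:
r(U) = -2 - U (r(U) = -(U + (2*U)/U) = -(U + 2) = -(2 + U) = -2 - U)
50*(r(1)*(-45)) = 50*((-2 - 1*1)*(-45)) = 50*((-2 - 1)*(-45)) = 50*(-3*(-45)) = 50*135 = 6750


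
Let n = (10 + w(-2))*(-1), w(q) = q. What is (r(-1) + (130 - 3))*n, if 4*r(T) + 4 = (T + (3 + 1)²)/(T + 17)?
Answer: -8079/8 ≈ -1009.9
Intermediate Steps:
n = -8 (n = (10 - 2)*(-1) = 8*(-1) = -8)
r(T) = -1 + (16 + T)/(4*(17 + T)) (r(T) = -1 + ((T + (3 + 1)²)/(T + 17))/4 = -1 + ((T + 4²)/(17 + T))/4 = -1 + ((T + 16)/(17 + T))/4 = -1 + ((16 + T)/(17 + T))/4 = -1 + (16 + T)/(4*(17 + T)))
(r(-1) + (130 - 3))*n = ((-52 - 3*(-1))/(4*(17 - 1)) + (130 - 3))*(-8) = ((¼)*(-52 + 3)/16 + 127)*(-8) = ((¼)*(1/16)*(-49) + 127)*(-8) = (-49/64 + 127)*(-8) = (8079/64)*(-8) = -8079/8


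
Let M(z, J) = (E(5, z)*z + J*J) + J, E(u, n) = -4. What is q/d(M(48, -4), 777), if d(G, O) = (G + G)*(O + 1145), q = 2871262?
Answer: -1435631/345960 ≈ -4.1497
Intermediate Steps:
M(z, J) = J + J² - 4*z (M(z, J) = (-4*z + J*J) + J = (-4*z + J²) + J = (J² - 4*z) + J = J + J² - 4*z)
d(G, O) = 2*G*(1145 + O) (d(G, O) = (2*G)*(1145 + O) = 2*G*(1145 + O))
q/d(M(48, -4), 777) = 2871262/((2*(-4 + (-4)² - 4*48)*(1145 + 777))) = 2871262/((2*(-4 + 16 - 192)*1922)) = 2871262/((2*(-180)*1922)) = 2871262/(-691920) = 2871262*(-1/691920) = -1435631/345960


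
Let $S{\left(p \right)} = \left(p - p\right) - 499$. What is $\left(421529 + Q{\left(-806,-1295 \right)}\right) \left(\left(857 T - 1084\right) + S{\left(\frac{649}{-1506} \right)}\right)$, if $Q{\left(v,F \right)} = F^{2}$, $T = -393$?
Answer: $-710117096736$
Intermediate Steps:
$S{\left(p \right)} = -499$ ($S{\left(p \right)} = 0 - 499 = -499$)
$\left(421529 + Q{\left(-806,-1295 \right)}\right) \left(\left(857 T - 1084\right) + S{\left(\frac{649}{-1506} \right)}\right) = \left(421529 + \left(-1295\right)^{2}\right) \left(\left(857 \left(-393\right) - 1084\right) - 499\right) = \left(421529 + 1677025\right) \left(\left(-336801 - 1084\right) - 499\right) = 2098554 \left(-337885 - 499\right) = 2098554 \left(-338384\right) = -710117096736$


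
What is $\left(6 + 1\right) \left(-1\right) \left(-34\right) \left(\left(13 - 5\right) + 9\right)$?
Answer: $4046$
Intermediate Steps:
$\left(6 + 1\right) \left(-1\right) \left(-34\right) \left(\left(13 - 5\right) + 9\right) = 7 \left(-1\right) \left(-34\right) \left(8 + 9\right) = \left(-7\right) \left(-34\right) 17 = 238 \cdot 17 = 4046$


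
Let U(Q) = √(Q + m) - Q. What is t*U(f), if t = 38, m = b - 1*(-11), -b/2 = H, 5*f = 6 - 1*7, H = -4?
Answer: 38/5 + 38*√470/5 ≈ 172.36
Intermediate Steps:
f = -⅕ (f = (6 - 1*7)/5 = (6 - 7)/5 = (⅕)*(-1) = -⅕ ≈ -0.20000)
b = 8 (b = -2*(-4) = 8)
m = 19 (m = 8 - 1*(-11) = 8 + 11 = 19)
U(Q) = √(19 + Q) - Q (U(Q) = √(Q + 19) - Q = √(19 + Q) - Q)
t*U(f) = 38*(√(19 - ⅕) - 1*(-⅕)) = 38*(√(94/5) + ⅕) = 38*(√470/5 + ⅕) = 38*(⅕ + √470/5) = 38/5 + 38*√470/5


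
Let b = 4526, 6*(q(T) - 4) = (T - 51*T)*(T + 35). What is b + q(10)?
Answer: 780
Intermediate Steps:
q(T) = 4 - 25*T*(35 + T)/3 (q(T) = 4 + ((T - 51*T)*(T + 35))/6 = 4 + ((-50*T)*(35 + T))/6 = 4 + (-50*T*(35 + T))/6 = 4 - 25*T*(35 + T)/3)
b + q(10) = 4526 + (4 - 875/3*10 - 25/3*10²) = 4526 + (4 - 8750/3 - 25/3*100) = 4526 + (4 - 8750/3 - 2500/3) = 4526 - 3746 = 780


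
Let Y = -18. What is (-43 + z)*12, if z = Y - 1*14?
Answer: -900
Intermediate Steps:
z = -32 (z = -18 - 1*14 = -18 - 14 = -32)
(-43 + z)*12 = (-43 - 32)*12 = -75*12 = -900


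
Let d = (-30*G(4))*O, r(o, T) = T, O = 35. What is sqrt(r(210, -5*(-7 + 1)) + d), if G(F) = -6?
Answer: sqrt(6330) ≈ 79.561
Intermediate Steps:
d = 6300 (d = -30*(-6)*35 = 180*35 = 6300)
sqrt(r(210, -5*(-7 + 1)) + d) = sqrt(-5*(-7 + 1) + 6300) = sqrt(-5*(-6) + 6300) = sqrt(30 + 6300) = sqrt(6330)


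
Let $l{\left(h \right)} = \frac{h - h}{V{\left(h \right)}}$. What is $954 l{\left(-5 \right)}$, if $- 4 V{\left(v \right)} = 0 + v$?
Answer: $0$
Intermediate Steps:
$V{\left(v \right)} = - \frac{v}{4}$ ($V{\left(v \right)} = - \frac{0 + v}{4} = - \frac{v}{4}$)
$l{\left(h \right)} = 0$ ($l{\left(h \right)} = \frac{h - h}{\left(- \frac{1}{4}\right) h} = 0 \left(- \frac{4}{h}\right) = 0$)
$954 l{\left(-5 \right)} = 954 \cdot 0 = 0$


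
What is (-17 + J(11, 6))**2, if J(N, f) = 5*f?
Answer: 169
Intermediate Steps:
(-17 + J(11, 6))**2 = (-17 + 5*6)**2 = (-17 + 30)**2 = 13**2 = 169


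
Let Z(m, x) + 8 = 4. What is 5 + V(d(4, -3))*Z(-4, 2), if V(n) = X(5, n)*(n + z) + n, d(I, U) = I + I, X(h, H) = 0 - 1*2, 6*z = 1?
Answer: 115/3 ≈ 38.333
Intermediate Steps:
z = 1/6 (z = (1/6)*1 = 1/6 ≈ 0.16667)
Z(m, x) = -4 (Z(m, x) = -8 + 4 = -4)
X(h, H) = -2 (X(h, H) = 0 - 2 = -2)
d(I, U) = 2*I
V(n) = -1/3 - n (V(n) = -2*(n + 1/6) + n = -2*(1/6 + n) + n = (-1/3 - 2*n) + n = -1/3 - n)
5 + V(d(4, -3))*Z(-4, 2) = 5 + (-1/3 - 2*4)*(-4) = 5 + (-1/3 - 1*8)*(-4) = 5 + (-1/3 - 8)*(-4) = 5 - 25/3*(-4) = 5 + 100/3 = 115/3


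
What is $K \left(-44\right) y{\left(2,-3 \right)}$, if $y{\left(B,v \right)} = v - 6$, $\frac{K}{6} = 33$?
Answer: $78408$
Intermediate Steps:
$K = 198$ ($K = 6 \cdot 33 = 198$)
$y{\left(B,v \right)} = -6 + v$ ($y{\left(B,v \right)} = v - 6 = -6 + v$)
$K \left(-44\right) y{\left(2,-3 \right)} = 198 \left(-44\right) \left(-6 - 3\right) = \left(-8712\right) \left(-9\right) = 78408$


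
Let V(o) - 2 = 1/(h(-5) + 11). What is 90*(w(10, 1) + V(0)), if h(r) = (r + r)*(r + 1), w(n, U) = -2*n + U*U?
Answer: -25980/17 ≈ -1528.2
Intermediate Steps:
w(n, U) = U² - 2*n (w(n, U) = -2*n + U² = U² - 2*n)
h(r) = 2*r*(1 + r) (h(r) = (2*r)*(1 + r) = 2*r*(1 + r))
V(o) = 103/51 (V(o) = 2 + 1/(2*(-5)*(1 - 5) + 11) = 2 + 1/(2*(-5)*(-4) + 11) = 2 + 1/(40 + 11) = 2 + 1/51 = 103/51)
90*(w(10, 1) + V(0)) = 90*((1² - 2*10) + 103/51) = 90*((1 - 20) + 103/51) = 90*(-19 + 103/51) = 90*(-866/51) = -25980/17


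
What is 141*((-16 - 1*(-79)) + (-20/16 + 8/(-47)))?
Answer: 34731/4 ≈ 8682.8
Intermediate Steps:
141*((-16 - 1*(-79)) + (-20/16 + 8/(-47))) = 141*((-16 + 79) + (-20*1/16 + 8*(-1/47))) = 141*(63 + (-5/4 - 8/47)) = 141*(63 - 267/188) = 141*(11577/188) = 34731/4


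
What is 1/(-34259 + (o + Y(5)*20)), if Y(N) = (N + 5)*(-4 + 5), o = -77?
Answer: -1/34136 ≈ -2.9295e-5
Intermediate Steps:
Y(N) = 5 + N (Y(N) = (5 + N)*1 = 5 + N)
1/(-34259 + (o + Y(5)*20)) = 1/(-34259 + (-77 + (5 + 5)*20)) = 1/(-34259 + (-77 + 10*20)) = 1/(-34259 + (-77 + 200)) = 1/(-34259 + 123) = 1/(-34136) = -1/34136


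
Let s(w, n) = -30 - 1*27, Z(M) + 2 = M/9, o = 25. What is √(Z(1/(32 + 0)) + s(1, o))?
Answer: I*√33982/24 ≈ 7.6809*I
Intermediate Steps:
Z(M) = -2 + M/9
s(w, n) = -57 (s(w, n) = -30 - 27 = -57)
√(Z(1/(32 + 0)) + s(1, o)) = √((-2 + 1/(9*(32 + 0))) - 57) = √((-2 + (⅑)/32) - 57) = √((-2 + (⅑)*(1/32)) - 57) = √((-2 + 1/288) - 57) = √(-575/288 - 57) = √(-16991/288) = I*√33982/24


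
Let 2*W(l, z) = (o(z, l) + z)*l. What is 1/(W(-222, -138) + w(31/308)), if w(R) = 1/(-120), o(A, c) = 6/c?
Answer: 120/1838519 ≈ 6.5270e-5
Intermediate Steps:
W(l, z) = l*(z + 6/l)/2 (W(l, z) = ((6/l + z)*l)/2 = ((z + 6/l)*l)/2 = (l*(z + 6/l))/2 = l*(z + 6/l)/2)
w(R) = -1/120
1/(W(-222, -138) + w(31/308)) = 1/((3 + (½)*(-222)*(-138)) - 1/120) = 1/((3 + 15318) - 1/120) = 1/(15321 - 1/120) = 1/(1838519/120) = 120/1838519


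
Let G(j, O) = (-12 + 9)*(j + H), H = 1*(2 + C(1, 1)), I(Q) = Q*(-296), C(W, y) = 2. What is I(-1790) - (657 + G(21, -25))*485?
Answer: 247570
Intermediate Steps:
I(Q) = -296*Q
H = 4 (H = 1*(2 + 2) = 1*4 = 4)
G(j, O) = -12 - 3*j (G(j, O) = (-12 + 9)*(j + 4) = -3*(4 + j) = -12 - 3*j)
I(-1790) - (657 + G(21, -25))*485 = -296*(-1790) - (657 + (-12 - 3*21))*485 = 529840 - (657 + (-12 - 63))*485 = 529840 - (657 - 75)*485 = 529840 - 582*485 = 529840 - 1*282270 = 529840 - 282270 = 247570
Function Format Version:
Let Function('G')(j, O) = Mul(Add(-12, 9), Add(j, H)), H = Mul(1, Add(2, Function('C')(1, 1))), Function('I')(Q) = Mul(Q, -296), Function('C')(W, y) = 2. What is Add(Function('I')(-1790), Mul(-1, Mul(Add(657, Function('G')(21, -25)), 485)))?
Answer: 247570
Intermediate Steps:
Function('I')(Q) = Mul(-296, Q)
H = 4 (H = Mul(1, Add(2, 2)) = Mul(1, 4) = 4)
Function('G')(j, O) = Add(-12, Mul(-3, j)) (Function('G')(j, O) = Mul(Add(-12, 9), Add(j, 4)) = Mul(-3, Add(4, j)) = Add(-12, Mul(-3, j)))
Add(Function('I')(-1790), Mul(-1, Mul(Add(657, Function('G')(21, -25)), 485))) = Add(Mul(-296, -1790), Mul(-1, Mul(Add(657, Add(-12, Mul(-3, 21))), 485))) = Add(529840, Mul(-1, Mul(Add(657, Add(-12, -63)), 485))) = Add(529840, Mul(-1, Mul(Add(657, -75), 485))) = Add(529840, Mul(-1, Mul(582, 485))) = Add(529840, Mul(-1, 282270)) = Add(529840, -282270) = 247570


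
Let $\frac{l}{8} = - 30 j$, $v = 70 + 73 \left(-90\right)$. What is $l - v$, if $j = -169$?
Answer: $47060$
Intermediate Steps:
$v = -6500$ ($v = 70 - 6570 = -6500$)
$l = 40560$ ($l = 8 \left(\left(-30\right) \left(-169\right)\right) = 8 \cdot 5070 = 40560$)
$l - v = 40560 - -6500 = 40560 + 6500 = 47060$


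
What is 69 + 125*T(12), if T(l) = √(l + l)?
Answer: 69 + 250*√6 ≈ 681.37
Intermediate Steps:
T(l) = √2*√l (T(l) = √(2*l) = √2*√l)
69 + 125*T(12) = 69 + 125*(√2*√12) = 69 + 125*(√2*(2*√3)) = 69 + 125*(2*√6) = 69 + 250*√6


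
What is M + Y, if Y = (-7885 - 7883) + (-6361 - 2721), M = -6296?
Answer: -31146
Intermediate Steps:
Y = -24850 (Y = -15768 - 9082 = -24850)
M + Y = -6296 - 24850 = -31146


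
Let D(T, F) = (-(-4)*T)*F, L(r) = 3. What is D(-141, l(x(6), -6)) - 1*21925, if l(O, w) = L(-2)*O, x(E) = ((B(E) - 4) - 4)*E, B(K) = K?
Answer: -1621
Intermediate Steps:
x(E) = E*(-8 + E) (x(E) = ((E - 4) - 4)*E = ((-4 + E) - 4)*E = (-8 + E)*E = E*(-8 + E))
l(O, w) = 3*O
D(T, F) = 4*F*T (D(T, F) = (4*T)*F = 4*F*T)
D(-141, l(x(6), -6)) - 1*21925 = 4*(3*(6*(-8 + 6)))*(-141) - 1*21925 = 4*(3*(6*(-2)))*(-141) - 21925 = 4*(3*(-12))*(-141) - 21925 = 4*(-36)*(-141) - 21925 = 20304 - 21925 = -1621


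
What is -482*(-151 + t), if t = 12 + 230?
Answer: -43862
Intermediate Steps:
t = 242
-482*(-151 + t) = -482*(-151 + 242) = -482*91 = -43862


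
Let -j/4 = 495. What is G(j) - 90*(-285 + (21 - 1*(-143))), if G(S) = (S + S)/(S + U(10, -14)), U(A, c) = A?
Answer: 2145726/197 ≈ 10892.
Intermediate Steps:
j = -1980 (j = -4*495 = -1980)
G(S) = 2*S/(10 + S) (G(S) = (S + S)/(S + 10) = (2*S)/(10 + S) = 2*S/(10 + S))
G(j) - 90*(-285 + (21 - 1*(-143))) = 2*(-1980)/(10 - 1980) - 90*(-285 + (21 - 1*(-143))) = 2*(-1980)/(-1970) - 90*(-285 + (21 + 143)) = 2*(-1980)*(-1/1970) - 90*(-285 + 164) = 396/197 - 90*(-121) = 396/197 + 10890 = 2145726/197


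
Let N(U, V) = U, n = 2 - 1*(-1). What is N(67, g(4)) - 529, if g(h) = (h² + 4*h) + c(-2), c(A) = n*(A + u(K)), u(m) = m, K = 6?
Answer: -462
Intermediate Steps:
n = 3 (n = 2 + 1 = 3)
c(A) = 18 + 3*A (c(A) = 3*(A + 6) = 3*(6 + A) = 18 + 3*A)
g(h) = 12 + h² + 4*h (g(h) = (h² + 4*h) + (18 + 3*(-2)) = (h² + 4*h) + (18 - 6) = (h² + 4*h) + 12 = 12 + h² + 4*h)
N(67, g(4)) - 529 = 67 - 529 = -462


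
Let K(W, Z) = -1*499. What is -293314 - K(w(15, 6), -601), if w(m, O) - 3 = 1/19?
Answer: -292815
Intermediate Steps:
w(m, O) = 58/19 (w(m, O) = 3 + 1/19 = 58/19)
K(W, Z) = -499
-293314 - K(w(15, 6), -601) = -293314 - 1*(-499) = -293314 + 499 = -292815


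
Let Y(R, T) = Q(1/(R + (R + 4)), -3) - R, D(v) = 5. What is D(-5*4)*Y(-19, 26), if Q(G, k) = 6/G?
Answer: -925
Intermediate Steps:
Y(R, T) = 24 + 11*R (Y(R, T) = 6/(1/(R + (R + 4))) - R = 6/(1/(R + (4 + R))) - R = 6/(1/(4 + 2*R)) - R = 6*(4 + 2*R) - R = (24 + 12*R) - R = 24 + 11*R)
D(-5*4)*Y(-19, 26) = 5*(24 + 11*(-19)) = 5*(24 - 209) = 5*(-185) = -925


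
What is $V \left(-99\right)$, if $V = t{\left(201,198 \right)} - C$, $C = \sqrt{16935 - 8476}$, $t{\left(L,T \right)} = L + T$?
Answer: $-39501 + 99 \sqrt{8459} \approx -30396.0$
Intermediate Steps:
$C = \sqrt{8459} \approx 91.973$
$V = 399 - \sqrt{8459}$ ($V = \left(201 + 198\right) - \sqrt{8459} = 399 - \sqrt{8459} \approx 307.03$)
$V \left(-99\right) = \left(399 - \sqrt{8459}\right) \left(-99\right) = -39501 + 99 \sqrt{8459}$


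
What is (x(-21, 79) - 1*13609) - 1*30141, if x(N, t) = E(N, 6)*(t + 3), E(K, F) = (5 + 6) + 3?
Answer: -42602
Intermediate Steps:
E(K, F) = 14 (E(K, F) = 11 + 3 = 14)
x(N, t) = 42 + 14*t (x(N, t) = 14*(t + 3) = 14*(3 + t) = 42 + 14*t)
(x(-21, 79) - 1*13609) - 1*30141 = ((42 + 14*79) - 1*13609) - 1*30141 = ((42 + 1106) - 13609) - 30141 = (1148 - 13609) - 30141 = -12461 - 30141 = -42602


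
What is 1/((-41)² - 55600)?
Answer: -1/53919 ≈ -1.8546e-5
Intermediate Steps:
1/((-41)² - 55600) = 1/(1681 - 55600) = 1/(-53919) = -1/53919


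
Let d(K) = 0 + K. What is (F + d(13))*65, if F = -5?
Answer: 520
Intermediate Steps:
d(K) = K
(F + d(13))*65 = (-5 + 13)*65 = 8*65 = 520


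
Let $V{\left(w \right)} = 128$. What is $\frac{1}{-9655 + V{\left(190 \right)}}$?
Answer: $- \frac{1}{9527} \approx -0.00010496$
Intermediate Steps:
$\frac{1}{-9655 + V{\left(190 \right)}} = \frac{1}{-9655 + 128} = \frac{1}{-9527} = - \frac{1}{9527}$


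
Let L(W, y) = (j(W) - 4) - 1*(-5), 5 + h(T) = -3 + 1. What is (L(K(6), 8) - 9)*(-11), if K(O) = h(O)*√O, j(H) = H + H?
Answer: 88 + 154*√6 ≈ 465.22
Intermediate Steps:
j(H) = 2*H
h(T) = -7 (h(T) = -5 + (-3 + 1) = -5 - 2 = -7)
K(O) = -7*√O
L(W, y) = 1 + 2*W (L(W, y) = (2*W - 4) - 1*(-5) = (-4 + 2*W) + 5 = 1 + 2*W)
(L(K(6), 8) - 9)*(-11) = ((1 + 2*(-7*√6)) - 9)*(-11) = ((1 - 14*√6) - 9)*(-11) = (-8 - 14*√6)*(-11) = 88 + 154*√6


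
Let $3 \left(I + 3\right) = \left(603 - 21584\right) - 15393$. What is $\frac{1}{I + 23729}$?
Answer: $\frac{3}{34804} \approx 8.6197 \cdot 10^{-5}$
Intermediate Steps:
$I = - \frac{36383}{3}$ ($I = -3 + \frac{\left(603 - 21584\right) - 15393}{3} = -3 + \frac{-20981 - 15393}{3} = -3 + \frac{1}{3} \left(-36374\right) = -3 - \frac{36374}{3} = - \frac{36383}{3} \approx -12128.0$)
$\frac{1}{I + 23729} = \frac{1}{- \frac{36383}{3} + 23729} = \frac{1}{\frac{34804}{3}} = \frac{3}{34804}$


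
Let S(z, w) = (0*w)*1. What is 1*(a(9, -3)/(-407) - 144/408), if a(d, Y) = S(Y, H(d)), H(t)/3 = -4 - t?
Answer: -6/17 ≈ -0.35294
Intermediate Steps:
H(t) = -12 - 3*t (H(t) = 3*(-4 - t) = -12 - 3*t)
S(z, w) = 0 (S(z, w) = 0*1 = 0)
a(d, Y) = 0
1*(a(9, -3)/(-407) - 144/408) = 1*(0/(-407) - 144/408) = 1*(0*(-1/407) - 144*1/408) = 1*(0 - 6/17) = 1*(-6/17) = -6/17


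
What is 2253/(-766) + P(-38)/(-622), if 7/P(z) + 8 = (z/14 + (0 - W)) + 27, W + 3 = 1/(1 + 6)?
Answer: -93910289/31922284 ≈ -2.9418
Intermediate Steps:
W = -20/7 (W = -3 + 1/(1 + 6) = -3 + 1/7 = -20/7 ≈ -2.8571)
P(z) = 7/(153/7 + z/14) (P(z) = 7/(-8 + ((z/14 + (0 - 1*(-20/7))) + 27)) = 7/(-8 + ((z*(1/14) + (0 + 20/7)) + 27)) = 7/(-8 + ((z/14 + 20/7) + 27)) = 7/(-8 + ((20/7 + z/14) + 27)) = 7/(-8 + (209/7 + z/14)) = 7/(153/7 + z/14))
2253/(-766) + P(-38)/(-622) = 2253/(-766) + (98/(306 - 38))/(-622) = 2253*(-1/766) + (98/268)*(-1/622) = -2253/766 + (98*(1/268))*(-1/622) = -2253/766 + (49/134)*(-1/622) = -2253/766 - 49/83348 = -93910289/31922284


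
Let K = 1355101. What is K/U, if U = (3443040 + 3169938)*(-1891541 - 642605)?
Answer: -1355101/16758251746788 ≈ -8.0862e-8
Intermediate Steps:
U = -16758251746788 (U = 6612978*(-2534146) = -16758251746788)
K/U = 1355101/(-16758251746788) = 1355101*(-1/16758251746788) = -1355101/16758251746788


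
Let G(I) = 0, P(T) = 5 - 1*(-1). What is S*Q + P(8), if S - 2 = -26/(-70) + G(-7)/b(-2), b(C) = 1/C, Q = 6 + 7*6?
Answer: 4194/35 ≈ 119.83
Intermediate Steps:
P(T) = 6 (P(T) = 5 + 1 = 6)
Q = 48 (Q = 6 + 42 = 48)
S = 83/35 (S = 2 + (-26/(-70) + 0/(1/(-2))) = 2 + (-26*(-1/70) + 0/(-½)) = 2 + (13/35 + 0*(-2)) = 2 + (13/35 + 0) = 2 + 13/35 = 83/35 ≈ 2.3714)
S*Q + P(8) = (83/35)*48 + 6 = 3984/35 + 6 = 4194/35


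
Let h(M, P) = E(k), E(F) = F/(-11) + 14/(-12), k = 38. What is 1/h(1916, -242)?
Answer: -66/305 ≈ -0.21639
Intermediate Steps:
E(F) = -7/6 - F/11 (E(F) = F*(-1/11) + 14*(-1/12) = -F/11 - 7/6 = -7/6 - F/11)
h(M, P) = -305/66 (h(M, P) = -7/6 - 1/11*38 = -7/6 - 38/11 = -305/66)
1/h(1916, -242) = 1/(-305/66) = -66/305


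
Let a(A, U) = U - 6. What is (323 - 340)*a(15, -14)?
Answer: 340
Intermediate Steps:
a(A, U) = -6 + U
(323 - 340)*a(15, -14) = (323 - 340)*(-6 - 14) = -17*(-20) = 340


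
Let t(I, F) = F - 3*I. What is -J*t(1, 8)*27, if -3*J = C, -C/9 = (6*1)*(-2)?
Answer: 4860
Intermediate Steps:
C = 108 (C = -9*6*1*(-2) = -54*(-2) = -9*(-12) = 108)
J = -36 (J = -1/3*108 = -36)
-J*t(1, 8)*27 = -(-36*(8 - 3*1))*27 = -(-36*(8 - 3))*27 = -(-36*5)*27 = -(-180)*27 = -1*(-4860) = 4860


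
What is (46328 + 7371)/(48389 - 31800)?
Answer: 53699/16589 ≈ 3.2370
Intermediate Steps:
(46328 + 7371)/(48389 - 31800) = 53699/16589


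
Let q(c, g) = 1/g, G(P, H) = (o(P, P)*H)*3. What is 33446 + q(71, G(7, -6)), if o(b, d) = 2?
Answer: 1204055/36 ≈ 33446.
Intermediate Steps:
G(P, H) = 6*H (G(P, H) = (2*H)*3 = 6*H)
33446 + q(71, G(7, -6)) = 33446 + 1/(6*(-6)) = 33446 + 1/(-36) = 33446 - 1/36 = 1204055/36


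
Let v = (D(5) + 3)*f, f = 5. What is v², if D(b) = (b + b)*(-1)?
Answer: 1225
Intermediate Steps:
D(b) = -2*b (D(b) = (2*b)*(-1) = -2*b)
v = -35 (v = (-2*5 + 3)*5 = (-10 + 3)*5 = -7*5 = -35)
v² = (-35)² = 1225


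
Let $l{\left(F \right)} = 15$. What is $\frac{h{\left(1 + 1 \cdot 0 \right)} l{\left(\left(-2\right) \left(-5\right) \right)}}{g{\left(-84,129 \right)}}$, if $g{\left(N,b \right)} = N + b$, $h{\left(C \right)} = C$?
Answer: $\frac{1}{3} \approx 0.33333$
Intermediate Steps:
$\frac{h{\left(1 + 1 \cdot 0 \right)} l{\left(\left(-2\right) \left(-5\right) \right)}}{g{\left(-84,129 \right)}} = \frac{\left(1 + 1 \cdot 0\right) 15}{-84 + 129} = \frac{\left(1 + 0\right) 15}{45} = 1 \cdot 15 \cdot \frac{1}{45} = 15 \cdot \frac{1}{45} = \frac{1}{3}$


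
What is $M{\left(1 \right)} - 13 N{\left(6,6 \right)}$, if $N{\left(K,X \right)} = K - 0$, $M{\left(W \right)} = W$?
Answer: $-77$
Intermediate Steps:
$N{\left(K,X \right)} = K$ ($N{\left(K,X \right)} = K + 0 = K$)
$M{\left(1 \right)} - 13 N{\left(6,6 \right)} = 1 - 78 = -77$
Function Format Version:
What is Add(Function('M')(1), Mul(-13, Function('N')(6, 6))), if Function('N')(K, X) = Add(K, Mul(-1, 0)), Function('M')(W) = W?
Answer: -77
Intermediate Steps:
Function('N')(K, X) = K (Function('N')(K, X) = Add(K, 0) = K)
Add(Function('M')(1), Mul(-13, Function('N')(6, 6))) = Add(1, Mul(-13, 6)) = Add(1, -78) = -77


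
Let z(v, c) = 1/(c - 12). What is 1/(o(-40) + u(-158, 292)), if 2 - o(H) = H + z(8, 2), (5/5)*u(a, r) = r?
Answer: 10/3341 ≈ 0.0029931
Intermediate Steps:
z(v, c) = 1/(-12 + c)
u(a, r) = r
o(H) = 21/10 - H (o(H) = 2 - (H + 1/(-12 + 2)) = 2 - (H + 1/(-10)) = 2 - (H - 1/10) = 2 - (-1/10 + H) = 2 + (1/10 - H) = 21/10 - H)
1/(o(-40) + u(-158, 292)) = 1/((21/10 - 1*(-40)) + 292) = 1/((21/10 + 40) + 292) = 1/(421/10 + 292) = 1/(3341/10) = 10/3341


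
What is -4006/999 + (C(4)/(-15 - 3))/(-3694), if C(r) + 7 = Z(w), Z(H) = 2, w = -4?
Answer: -29596883/7380612 ≈ -4.0101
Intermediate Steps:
C(r) = -5 (C(r) = -7 + 2 = -5)
-4006/999 + (C(4)/(-15 - 3))/(-3694) = -4006/999 + (-5/(-15 - 3))/(-3694) = -4006*1/999 + (-5/(-18))*(-1/3694) = -4006/999 - 1/18*(-5)*(-1/3694) = -4006/999 + (5/18)*(-1/3694) = -4006/999 - 5/66492 = -29596883/7380612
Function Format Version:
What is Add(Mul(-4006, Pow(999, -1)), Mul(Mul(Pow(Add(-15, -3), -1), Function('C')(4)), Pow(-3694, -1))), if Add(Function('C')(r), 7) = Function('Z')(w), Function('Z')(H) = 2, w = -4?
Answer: Rational(-29596883, 7380612) ≈ -4.0101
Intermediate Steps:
Function('C')(r) = -5 (Function('C')(r) = Add(-7, 2) = -5)
Add(Mul(-4006, Pow(999, -1)), Mul(Mul(Pow(Add(-15, -3), -1), Function('C')(4)), Pow(-3694, -1))) = Add(Mul(-4006, Pow(999, -1)), Mul(Mul(Pow(Add(-15, -3), -1), -5), Pow(-3694, -1))) = Add(Mul(-4006, Rational(1, 999)), Mul(Mul(Pow(-18, -1), -5), Rational(-1, 3694))) = Add(Rational(-4006, 999), Mul(Mul(Rational(-1, 18), -5), Rational(-1, 3694))) = Add(Rational(-4006, 999), Mul(Rational(5, 18), Rational(-1, 3694))) = Add(Rational(-4006, 999), Rational(-5, 66492)) = Rational(-29596883, 7380612)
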